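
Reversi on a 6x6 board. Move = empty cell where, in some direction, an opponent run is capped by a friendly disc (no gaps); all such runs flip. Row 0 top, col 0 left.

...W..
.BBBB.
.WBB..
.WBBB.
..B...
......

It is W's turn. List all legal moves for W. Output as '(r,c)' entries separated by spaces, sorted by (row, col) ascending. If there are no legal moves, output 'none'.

Answer: (0,1) (0,4) (2,4) (2,5) (3,5) (4,3) (5,3)

Derivation:
(0,0): no bracket -> illegal
(0,1): flips 1 -> legal
(0,2): no bracket -> illegal
(0,4): flips 2 -> legal
(0,5): no bracket -> illegal
(1,0): no bracket -> illegal
(1,5): no bracket -> illegal
(2,0): no bracket -> illegal
(2,4): flips 2 -> legal
(2,5): flips 1 -> legal
(3,5): flips 3 -> legal
(4,1): no bracket -> illegal
(4,3): flips 4 -> legal
(4,4): no bracket -> illegal
(4,5): no bracket -> illegal
(5,1): no bracket -> illegal
(5,2): no bracket -> illegal
(5,3): flips 1 -> legal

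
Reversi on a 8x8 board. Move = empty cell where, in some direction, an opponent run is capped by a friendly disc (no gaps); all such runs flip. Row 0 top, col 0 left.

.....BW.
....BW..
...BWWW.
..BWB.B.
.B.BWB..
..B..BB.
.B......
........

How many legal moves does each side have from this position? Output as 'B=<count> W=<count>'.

-- B to move --
(0,4): no bracket -> illegal
(0,7): flips 1 -> legal
(1,3): no bracket -> illegal
(1,6): flips 3 -> legal
(1,7): no bracket -> illegal
(2,2): flips 2 -> legal
(2,7): flips 3 -> legal
(3,5): flips 2 -> legal
(3,7): no bracket -> illegal
(4,2): no bracket -> illegal
(5,3): no bracket -> illegal
(5,4): flips 1 -> legal
B mobility = 6
-- W to move --
(0,3): flips 1 -> legal
(0,4): flips 2 -> legal
(1,2): no bracket -> illegal
(1,3): flips 2 -> legal
(1,6): no bracket -> illegal
(2,1): no bracket -> illegal
(2,2): flips 1 -> legal
(2,7): no bracket -> illegal
(3,0): no bracket -> illegal
(3,1): flips 1 -> legal
(3,5): flips 1 -> legal
(3,7): no bracket -> illegal
(4,0): no bracket -> illegal
(4,2): flips 1 -> legal
(4,6): flips 2 -> legal
(4,7): flips 1 -> legal
(5,0): no bracket -> illegal
(5,1): no bracket -> illegal
(5,3): flips 1 -> legal
(5,4): no bracket -> illegal
(5,7): no bracket -> illegal
(6,0): no bracket -> illegal
(6,2): no bracket -> illegal
(6,3): no bracket -> illegal
(6,4): no bracket -> illegal
(6,5): no bracket -> illegal
(6,6): flips 1 -> legal
(6,7): no bracket -> illegal
(7,0): flips 4 -> legal
(7,1): no bracket -> illegal
(7,2): no bracket -> illegal
W mobility = 12

Answer: B=6 W=12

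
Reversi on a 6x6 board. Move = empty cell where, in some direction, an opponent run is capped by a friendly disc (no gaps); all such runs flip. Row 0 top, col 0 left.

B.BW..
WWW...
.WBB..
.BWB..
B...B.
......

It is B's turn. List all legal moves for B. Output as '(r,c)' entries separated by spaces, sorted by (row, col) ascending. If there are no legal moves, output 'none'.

(0,1): flips 3 -> legal
(0,4): flips 1 -> legal
(1,3): no bracket -> illegal
(1,4): no bracket -> illegal
(2,0): flips 3 -> legal
(3,0): no bracket -> illegal
(4,1): flips 1 -> legal
(4,2): flips 1 -> legal
(4,3): no bracket -> illegal

Answer: (0,1) (0,4) (2,0) (4,1) (4,2)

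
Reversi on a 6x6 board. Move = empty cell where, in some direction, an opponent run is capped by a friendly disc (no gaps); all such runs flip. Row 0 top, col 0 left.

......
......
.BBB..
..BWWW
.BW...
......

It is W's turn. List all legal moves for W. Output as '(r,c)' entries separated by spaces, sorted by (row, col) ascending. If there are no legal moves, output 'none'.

Answer: (1,1) (1,2) (1,3) (3,1) (4,0)

Derivation:
(1,0): no bracket -> illegal
(1,1): flips 1 -> legal
(1,2): flips 3 -> legal
(1,3): flips 1 -> legal
(1,4): no bracket -> illegal
(2,0): no bracket -> illegal
(2,4): no bracket -> illegal
(3,0): no bracket -> illegal
(3,1): flips 1 -> legal
(4,0): flips 1 -> legal
(4,3): no bracket -> illegal
(5,0): no bracket -> illegal
(5,1): no bracket -> illegal
(5,2): no bracket -> illegal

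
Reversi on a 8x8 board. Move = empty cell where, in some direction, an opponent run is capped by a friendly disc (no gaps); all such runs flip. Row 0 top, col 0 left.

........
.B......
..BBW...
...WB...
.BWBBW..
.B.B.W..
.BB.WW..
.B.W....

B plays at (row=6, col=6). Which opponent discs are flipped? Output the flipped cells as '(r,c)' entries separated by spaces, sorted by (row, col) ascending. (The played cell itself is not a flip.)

Answer: (5,5)

Derivation:
Dir NW: opp run (5,5) capped by B -> flip
Dir N: first cell '.' (not opp) -> no flip
Dir NE: first cell '.' (not opp) -> no flip
Dir W: opp run (6,5) (6,4), next='.' -> no flip
Dir E: first cell '.' (not opp) -> no flip
Dir SW: first cell '.' (not opp) -> no flip
Dir S: first cell '.' (not opp) -> no flip
Dir SE: first cell '.' (not opp) -> no flip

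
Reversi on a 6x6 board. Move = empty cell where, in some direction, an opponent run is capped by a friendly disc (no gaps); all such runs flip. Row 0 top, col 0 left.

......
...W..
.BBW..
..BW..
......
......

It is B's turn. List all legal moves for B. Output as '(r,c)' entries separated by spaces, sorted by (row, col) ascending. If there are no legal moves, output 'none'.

(0,2): no bracket -> illegal
(0,3): no bracket -> illegal
(0,4): flips 1 -> legal
(1,2): no bracket -> illegal
(1,4): flips 1 -> legal
(2,4): flips 1 -> legal
(3,4): flips 1 -> legal
(4,2): no bracket -> illegal
(4,3): no bracket -> illegal
(4,4): flips 1 -> legal

Answer: (0,4) (1,4) (2,4) (3,4) (4,4)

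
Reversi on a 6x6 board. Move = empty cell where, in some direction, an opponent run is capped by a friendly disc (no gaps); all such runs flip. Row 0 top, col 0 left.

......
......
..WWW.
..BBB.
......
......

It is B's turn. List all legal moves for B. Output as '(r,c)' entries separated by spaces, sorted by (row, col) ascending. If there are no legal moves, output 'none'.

Answer: (1,1) (1,2) (1,3) (1,4) (1,5)

Derivation:
(1,1): flips 1 -> legal
(1,2): flips 2 -> legal
(1,3): flips 1 -> legal
(1,4): flips 2 -> legal
(1,5): flips 1 -> legal
(2,1): no bracket -> illegal
(2,5): no bracket -> illegal
(3,1): no bracket -> illegal
(3,5): no bracket -> illegal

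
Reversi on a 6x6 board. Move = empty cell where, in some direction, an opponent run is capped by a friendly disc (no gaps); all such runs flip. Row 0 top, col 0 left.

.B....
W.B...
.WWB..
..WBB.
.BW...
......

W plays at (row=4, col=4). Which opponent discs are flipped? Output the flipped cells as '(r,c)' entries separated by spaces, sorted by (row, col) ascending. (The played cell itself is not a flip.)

Dir NW: opp run (3,3) capped by W -> flip
Dir N: opp run (3,4), next='.' -> no flip
Dir NE: first cell '.' (not opp) -> no flip
Dir W: first cell '.' (not opp) -> no flip
Dir E: first cell '.' (not opp) -> no flip
Dir SW: first cell '.' (not opp) -> no flip
Dir S: first cell '.' (not opp) -> no flip
Dir SE: first cell '.' (not opp) -> no flip

Answer: (3,3)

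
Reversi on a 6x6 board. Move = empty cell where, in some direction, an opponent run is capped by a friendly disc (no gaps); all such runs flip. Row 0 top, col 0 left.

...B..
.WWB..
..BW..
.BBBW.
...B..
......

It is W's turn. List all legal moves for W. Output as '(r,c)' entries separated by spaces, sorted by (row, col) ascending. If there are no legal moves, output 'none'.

Answer: (1,4) (2,1) (3,0) (4,1) (4,2) (4,4) (5,2) (5,3)

Derivation:
(0,2): no bracket -> illegal
(0,4): no bracket -> illegal
(1,4): flips 1 -> legal
(2,0): no bracket -> illegal
(2,1): flips 1 -> legal
(2,4): no bracket -> illegal
(3,0): flips 3 -> legal
(4,0): no bracket -> illegal
(4,1): flips 1 -> legal
(4,2): flips 2 -> legal
(4,4): flips 2 -> legal
(5,2): flips 1 -> legal
(5,3): flips 2 -> legal
(5,4): no bracket -> illegal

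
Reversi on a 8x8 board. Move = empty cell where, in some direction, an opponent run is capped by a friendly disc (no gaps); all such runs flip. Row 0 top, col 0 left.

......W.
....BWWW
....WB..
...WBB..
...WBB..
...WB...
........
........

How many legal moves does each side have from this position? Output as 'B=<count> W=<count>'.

Answer: B=9 W=8

Derivation:
-- B to move --
(0,4): no bracket -> illegal
(0,5): flips 1 -> legal
(0,7): flips 1 -> legal
(1,3): flips 1 -> legal
(2,2): flips 1 -> legal
(2,3): flips 1 -> legal
(2,6): no bracket -> illegal
(2,7): no bracket -> illegal
(3,2): flips 2 -> legal
(4,2): flips 1 -> legal
(5,2): flips 2 -> legal
(6,2): flips 1 -> legal
(6,3): no bracket -> illegal
(6,4): no bracket -> illegal
B mobility = 9
-- W to move --
(0,3): no bracket -> illegal
(0,4): flips 1 -> legal
(0,5): no bracket -> illegal
(1,3): flips 1 -> legal
(2,3): no bracket -> illegal
(2,6): flips 3 -> legal
(3,6): flips 2 -> legal
(4,6): flips 3 -> legal
(5,5): flips 5 -> legal
(5,6): no bracket -> illegal
(6,3): no bracket -> illegal
(6,4): flips 3 -> legal
(6,5): flips 1 -> legal
W mobility = 8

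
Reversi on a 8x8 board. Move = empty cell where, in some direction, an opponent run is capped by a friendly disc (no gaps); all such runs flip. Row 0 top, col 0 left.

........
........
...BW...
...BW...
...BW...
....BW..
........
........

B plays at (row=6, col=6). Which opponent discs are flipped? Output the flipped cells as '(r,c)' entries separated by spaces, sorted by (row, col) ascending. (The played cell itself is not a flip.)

Answer: (4,4) (5,5)

Derivation:
Dir NW: opp run (5,5) (4,4) capped by B -> flip
Dir N: first cell '.' (not opp) -> no flip
Dir NE: first cell '.' (not opp) -> no flip
Dir W: first cell '.' (not opp) -> no flip
Dir E: first cell '.' (not opp) -> no flip
Dir SW: first cell '.' (not opp) -> no flip
Dir S: first cell '.' (not opp) -> no flip
Dir SE: first cell '.' (not opp) -> no flip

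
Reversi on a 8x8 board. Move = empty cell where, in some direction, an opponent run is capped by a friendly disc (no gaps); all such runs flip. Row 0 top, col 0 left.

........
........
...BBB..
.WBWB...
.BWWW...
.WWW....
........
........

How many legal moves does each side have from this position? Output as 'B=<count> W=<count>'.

Answer: B=8 W=9

Derivation:
-- B to move --
(2,0): no bracket -> illegal
(2,1): flips 1 -> legal
(2,2): no bracket -> illegal
(3,0): flips 1 -> legal
(3,5): no bracket -> illegal
(4,0): no bracket -> illegal
(4,5): flips 3 -> legal
(5,0): no bracket -> illegal
(5,4): flips 2 -> legal
(5,5): no bracket -> illegal
(6,0): flips 3 -> legal
(6,1): flips 3 -> legal
(6,2): flips 2 -> legal
(6,3): flips 4 -> legal
(6,4): no bracket -> illegal
B mobility = 8
-- W to move --
(1,2): no bracket -> illegal
(1,3): flips 1 -> legal
(1,4): flips 2 -> legal
(1,5): flips 1 -> legal
(1,6): flips 2 -> legal
(2,1): flips 1 -> legal
(2,2): flips 1 -> legal
(2,6): no bracket -> illegal
(3,0): flips 1 -> legal
(3,5): flips 1 -> legal
(3,6): no bracket -> illegal
(4,0): flips 1 -> legal
(4,5): no bracket -> illegal
(5,0): no bracket -> illegal
W mobility = 9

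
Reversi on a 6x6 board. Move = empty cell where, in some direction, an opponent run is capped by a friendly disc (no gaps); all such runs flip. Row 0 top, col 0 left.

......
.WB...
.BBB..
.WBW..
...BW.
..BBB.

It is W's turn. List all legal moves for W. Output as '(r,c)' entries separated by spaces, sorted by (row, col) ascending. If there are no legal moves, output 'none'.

Answer: (1,3) (4,2)

Derivation:
(0,1): no bracket -> illegal
(0,2): no bracket -> illegal
(0,3): no bracket -> illegal
(1,0): no bracket -> illegal
(1,3): flips 3 -> legal
(1,4): no bracket -> illegal
(2,0): no bracket -> illegal
(2,4): no bracket -> illegal
(3,0): no bracket -> illegal
(3,4): no bracket -> illegal
(4,1): no bracket -> illegal
(4,2): flips 1 -> legal
(4,5): no bracket -> illegal
(5,1): no bracket -> illegal
(5,5): no bracket -> illegal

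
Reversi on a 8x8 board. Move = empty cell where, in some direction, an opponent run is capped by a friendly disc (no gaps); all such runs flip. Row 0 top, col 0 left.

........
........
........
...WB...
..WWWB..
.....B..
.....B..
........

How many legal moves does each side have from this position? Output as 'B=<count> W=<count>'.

-- B to move --
(2,2): flips 2 -> legal
(2,3): no bracket -> illegal
(2,4): no bracket -> illegal
(3,1): no bracket -> illegal
(3,2): flips 1 -> legal
(3,5): no bracket -> illegal
(4,1): flips 3 -> legal
(5,1): no bracket -> illegal
(5,2): flips 1 -> legal
(5,3): no bracket -> illegal
(5,4): flips 1 -> legal
B mobility = 5
-- W to move --
(2,3): no bracket -> illegal
(2,4): flips 1 -> legal
(2,5): flips 1 -> legal
(3,5): flips 1 -> legal
(3,6): no bracket -> illegal
(4,6): flips 1 -> legal
(5,4): no bracket -> illegal
(5,6): no bracket -> illegal
(6,4): no bracket -> illegal
(6,6): flips 1 -> legal
(7,4): no bracket -> illegal
(7,5): no bracket -> illegal
(7,6): no bracket -> illegal
W mobility = 5

Answer: B=5 W=5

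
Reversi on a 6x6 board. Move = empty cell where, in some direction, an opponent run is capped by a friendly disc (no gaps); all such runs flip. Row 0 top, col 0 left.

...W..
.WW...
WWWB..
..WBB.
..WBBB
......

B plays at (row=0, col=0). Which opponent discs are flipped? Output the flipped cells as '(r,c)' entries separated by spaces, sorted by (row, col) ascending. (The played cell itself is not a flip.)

Dir NW: edge -> no flip
Dir N: edge -> no flip
Dir NE: edge -> no flip
Dir W: edge -> no flip
Dir E: first cell '.' (not opp) -> no flip
Dir SW: edge -> no flip
Dir S: first cell '.' (not opp) -> no flip
Dir SE: opp run (1,1) (2,2) capped by B -> flip

Answer: (1,1) (2,2)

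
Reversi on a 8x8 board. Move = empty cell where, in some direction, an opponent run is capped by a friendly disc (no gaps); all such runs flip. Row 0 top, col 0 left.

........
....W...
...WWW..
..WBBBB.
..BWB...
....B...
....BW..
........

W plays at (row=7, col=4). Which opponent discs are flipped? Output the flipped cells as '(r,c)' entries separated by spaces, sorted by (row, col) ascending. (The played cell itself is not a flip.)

Dir NW: first cell '.' (not opp) -> no flip
Dir N: opp run (6,4) (5,4) (4,4) (3,4) capped by W -> flip
Dir NE: first cell 'W' (not opp) -> no flip
Dir W: first cell '.' (not opp) -> no flip
Dir E: first cell '.' (not opp) -> no flip
Dir SW: edge -> no flip
Dir S: edge -> no flip
Dir SE: edge -> no flip

Answer: (3,4) (4,4) (5,4) (6,4)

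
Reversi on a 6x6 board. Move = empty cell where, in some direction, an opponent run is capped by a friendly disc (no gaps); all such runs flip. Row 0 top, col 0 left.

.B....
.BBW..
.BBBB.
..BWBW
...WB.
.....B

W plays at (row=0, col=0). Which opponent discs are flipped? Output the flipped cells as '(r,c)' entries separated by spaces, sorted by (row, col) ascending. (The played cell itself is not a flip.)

Dir NW: edge -> no flip
Dir N: edge -> no flip
Dir NE: edge -> no flip
Dir W: edge -> no flip
Dir E: opp run (0,1), next='.' -> no flip
Dir SW: edge -> no flip
Dir S: first cell '.' (not opp) -> no flip
Dir SE: opp run (1,1) (2,2) capped by W -> flip

Answer: (1,1) (2,2)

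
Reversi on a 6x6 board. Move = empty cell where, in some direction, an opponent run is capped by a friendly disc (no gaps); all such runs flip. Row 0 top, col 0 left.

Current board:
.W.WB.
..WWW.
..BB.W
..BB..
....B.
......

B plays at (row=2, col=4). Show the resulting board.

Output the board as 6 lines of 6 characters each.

Answer: .W.WB.
..WWB.
..BBBW
..BB..
....B.
......

Derivation:
Place B at (2,4); scan 8 dirs for brackets.
Dir NW: opp run (1,3), next='.' -> no flip
Dir N: opp run (1,4) capped by B -> flip
Dir NE: first cell '.' (not opp) -> no flip
Dir W: first cell 'B' (not opp) -> no flip
Dir E: opp run (2,5), next=edge -> no flip
Dir SW: first cell 'B' (not opp) -> no flip
Dir S: first cell '.' (not opp) -> no flip
Dir SE: first cell '.' (not opp) -> no flip
All flips: (1,4)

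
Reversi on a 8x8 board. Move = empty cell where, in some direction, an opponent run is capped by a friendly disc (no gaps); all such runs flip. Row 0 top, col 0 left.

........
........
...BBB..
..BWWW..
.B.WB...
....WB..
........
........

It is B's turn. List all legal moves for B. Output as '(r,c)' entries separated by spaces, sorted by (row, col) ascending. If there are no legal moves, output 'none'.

Answer: (2,2) (2,6) (3,6) (4,2) (4,5) (4,6) (5,2) (5,3) (6,4) (6,5)

Derivation:
(2,2): flips 1 -> legal
(2,6): flips 1 -> legal
(3,6): flips 3 -> legal
(4,2): flips 2 -> legal
(4,5): flips 2 -> legal
(4,6): flips 1 -> legal
(5,2): flips 2 -> legal
(5,3): flips 3 -> legal
(6,3): no bracket -> illegal
(6,4): flips 1 -> legal
(6,5): flips 2 -> legal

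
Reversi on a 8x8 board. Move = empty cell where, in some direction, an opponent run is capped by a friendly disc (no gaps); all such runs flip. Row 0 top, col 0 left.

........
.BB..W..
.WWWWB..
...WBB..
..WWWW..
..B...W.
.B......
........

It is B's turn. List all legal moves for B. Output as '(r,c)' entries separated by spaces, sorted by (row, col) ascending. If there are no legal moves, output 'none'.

(0,4): no bracket -> illegal
(0,5): flips 1 -> legal
(0,6): no bracket -> illegal
(1,0): no bracket -> illegal
(1,3): flips 1 -> legal
(1,4): flips 1 -> legal
(1,6): no bracket -> illegal
(2,0): flips 4 -> legal
(2,6): no bracket -> illegal
(3,0): flips 1 -> legal
(3,1): flips 1 -> legal
(3,2): flips 3 -> legal
(3,6): no bracket -> illegal
(4,1): no bracket -> illegal
(4,6): no bracket -> illegal
(4,7): no bracket -> illegal
(5,1): no bracket -> illegal
(5,3): flips 1 -> legal
(5,4): flips 1 -> legal
(5,5): flips 4 -> legal
(5,7): no bracket -> illegal
(6,5): no bracket -> illegal
(6,6): no bracket -> illegal
(6,7): flips 2 -> legal

Answer: (0,5) (1,3) (1,4) (2,0) (3,0) (3,1) (3,2) (5,3) (5,4) (5,5) (6,7)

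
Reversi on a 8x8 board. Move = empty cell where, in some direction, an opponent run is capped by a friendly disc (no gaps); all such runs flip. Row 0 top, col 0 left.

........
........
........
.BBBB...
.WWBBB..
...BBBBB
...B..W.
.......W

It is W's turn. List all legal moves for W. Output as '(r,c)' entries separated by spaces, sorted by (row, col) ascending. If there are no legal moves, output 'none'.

Answer: (2,0) (2,1) (2,2) (2,3) (2,4) (4,6) (6,4)

Derivation:
(2,0): flips 1 -> legal
(2,1): flips 1 -> legal
(2,2): flips 4 -> legal
(2,3): flips 1 -> legal
(2,4): flips 1 -> legal
(2,5): no bracket -> illegal
(3,0): no bracket -> illegal
(3,5): no bracket -> illegal
(3,6): no bracket -> illegal
(4,0): no bracket -> illegal
(4,6): flips 4 -> legal
(4,7): no bracket -> illegal
(5,2): no bracket -> illegal
(6,2): no bracket -> illegal
(6,4): flips 1 -> legal
(6,5): no bracket -> illegal
(6,7): no bracket -> illegal
(7,2): no bracket -> illegal
(7,3): no bracket -> illegal
(7,4): no bracket -> illegal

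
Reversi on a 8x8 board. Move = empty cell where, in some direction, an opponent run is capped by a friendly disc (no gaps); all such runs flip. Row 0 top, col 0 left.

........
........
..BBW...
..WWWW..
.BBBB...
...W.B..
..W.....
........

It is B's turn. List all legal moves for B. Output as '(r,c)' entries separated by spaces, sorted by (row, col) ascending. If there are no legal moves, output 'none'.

(1,3): no bracket -> illegal
(1,4): flips 2 -> legal
(1,5): flips 2 -> legal
(2,1): flips 1 -> legal
(2,5): flips 2 -> legal
(2,6): flips 1 -> legal
(3,1): no bracket -> illegal
(3,6): no bracket -> illegal
(4,5): flips 1 -> legal
(4,6): no bracket -> illegal
(5,1): no bracket -> illegal
(5,2): no bracket -> illegal
(5,4): no bracket -> illegal
(6,1): no bracket -> illegal
(6,3): flips 1 -> legal
(6,4): flips 1 -> legal
(7,1): flips 2 -> legal
(7,2): no bracket -> illegal
(7,3): no bracket -> illegal

Answer: (1,4) (1,5) (2,1) (2,5) (2,6) (4,5) (6,3) (6,4) (7,1)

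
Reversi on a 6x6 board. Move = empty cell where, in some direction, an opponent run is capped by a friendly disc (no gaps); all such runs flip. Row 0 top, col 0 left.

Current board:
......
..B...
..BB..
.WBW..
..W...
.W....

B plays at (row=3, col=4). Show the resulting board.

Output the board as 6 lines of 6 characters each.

Place B at (3,4); scan 8 dirs for brackets.
Dir NW: first cell 'B' (not opp) -> no flip
Dir N: first cell '.' (not opp) -> no flip
Dir NE: first cell '.' (not opp) -> no flip
Dir W: opp run (3,3) capped by B -> flip
Dir E: first cell '.' (not opp) -> no flip
Dir SW: first cell '.' (not opp) -> no flip
Dir S: first cell '.' (not opp) -> no flip
Dir SE: first cell '.' (not opp) -> no flip
All flips: (3,3)

Answer: ......
..B...
..BB..
.WBBB.
..W...
.W....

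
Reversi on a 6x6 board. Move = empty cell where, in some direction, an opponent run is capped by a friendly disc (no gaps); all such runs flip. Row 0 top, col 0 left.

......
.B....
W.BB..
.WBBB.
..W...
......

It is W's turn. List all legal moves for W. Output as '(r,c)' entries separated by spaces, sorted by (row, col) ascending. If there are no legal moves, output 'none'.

Answer: (0,2) (1,2) (1,3) (2,4) (3,5)

Derivation:
(0,0): no bracket -> illegal
(0,1): no bracket -> illegal
(0,2): flips 1 -> legal
(1,0): no bracket -> illegal
(1,2): flips 2 -> legal
(1,3): flips 1 -> legal
(1,4): no bracket -> illegal
(2,1): no bracket -> illegal
(2,4): flips 1 -> legal
(2,5): no bracket -> illegal
(3,5): flips 3 -> legal
(4,1): no bracket -> illegal
(4,3): no bracket -> illegal
(4,4): no bracket -> illegal
(4,5): no bracket -> illegal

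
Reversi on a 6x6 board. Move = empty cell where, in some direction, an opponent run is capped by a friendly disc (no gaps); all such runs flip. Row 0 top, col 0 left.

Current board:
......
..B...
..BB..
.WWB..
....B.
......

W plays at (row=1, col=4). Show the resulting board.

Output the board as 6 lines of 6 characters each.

Answer: ......
..B.W.
..BW..
.WWB..
....B.
......

Derivation:
Place W at (1,4); scan 8 dirs for brackets.
Dir NW: first cell '.' (not opp) -> no flip
Dir N: first cell '.' (not opp) -> no flip
Dir NE: first cell '.' (not opp) -> no flip
Dir W: first cell '.' (not opp) -> no flip
Dir E: first cell '.' (not opp) -> no flip
Dir SW: opp run (2,3) capped by W -> flip
Dir S: first cell '.' (not opp) -> no flip
Dir SE: first cell '.' (not opp) -> no flip
All flips: (2,3)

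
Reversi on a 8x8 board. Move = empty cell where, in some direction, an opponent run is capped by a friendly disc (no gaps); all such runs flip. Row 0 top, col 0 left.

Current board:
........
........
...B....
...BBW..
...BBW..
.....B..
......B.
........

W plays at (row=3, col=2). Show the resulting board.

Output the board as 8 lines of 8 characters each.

Place W at (3,2); scan 8 dirs for brackets.
Dir NW: first cell '.' (not opp) -> no flip
Dir N: first cell '.' (not opp) -> no flip
Dir NE: opp run (2,3), next='.' -> no flip
Dir W: first cell '.' (not opp) -> no flip
Dir E: opp run (3,3) (3,4) capped by W -> flip
Dir SW: first cell '.' (not opp) -> no flip
Dir S: first cell '.' (not opp) -> no flip
Dir SE: opp run (4,3), next='.' -> no flip
All flips: (3,3) (3,4)

Answer: ........
........
...B....
..WWWW..
...BBW..
.....B..
......B.
........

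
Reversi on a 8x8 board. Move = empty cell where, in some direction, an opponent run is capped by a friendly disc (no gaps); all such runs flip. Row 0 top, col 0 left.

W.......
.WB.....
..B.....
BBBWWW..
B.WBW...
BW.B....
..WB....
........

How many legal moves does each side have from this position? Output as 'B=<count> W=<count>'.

Answer: B=12 W=6

Derivation:
-- B to move --
(0,1): no bracket -> illegal
(0,2): no bracket -> illegal
(1,0): flips 1 -> legal
(2,0): no bracket -> illegal
(2,1): no bracket -> illegal
(2,3): flips 1 -> legal
(2,4): no bracket -> illegal
(2,5): flips 1 -> legal
(2,6): flips 2 -> legal
(3,6): flips 3 -> legal
(4,1): flips 1 -> legal
(4,5): flips 1 -> legal
(4,6): no bracket -> illegal
(5,2): flips 2 -> legal
(5,4): no bracket -> illegal
(5,5): flips 2 -> legal
(6,0): no bracket -> illegal
(6,1): flips 1 -> legal
(7,1): flips 1 -> legal
(7,2): no bracket -> illegal
(7,3): flips 2 -> legal
B mobility = 12
-- W to move --
(0,1): no bracket -> illegal
(0,2): flips 3 -> legal
(0,3): no bracket -> illegal
(1,3): flips 1 -> legal
(2,0): flips 1 -> legal
(2,1): no bracket -> illegal
(2,3): no bracket -> illegal
(4,1): no bracket -> illegal
(5,2): flips 1 -> legal
(5,4): no bracket -> illegal
(6,0): no bracket -> illegal
(6,1): no bracket -> illegal
(6,4): flips 2 -> legal
(7,2): no bracket -> illegal
(7,3): flips 3 -> legal
(7,4): no bracket -> illegal
W mobility = 6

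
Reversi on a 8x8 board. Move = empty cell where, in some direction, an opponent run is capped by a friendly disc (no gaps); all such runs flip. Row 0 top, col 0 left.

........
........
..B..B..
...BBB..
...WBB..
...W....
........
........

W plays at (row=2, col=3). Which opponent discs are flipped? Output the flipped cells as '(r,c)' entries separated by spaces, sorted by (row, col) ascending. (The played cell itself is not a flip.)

Answer: (3,3)

Derivation:
Dir NW: first cell '.' (not opp) -> no flip
Dir N: first cell '.' (not opp) -> no flip
Dir NE: first cell '.' (not opp) -> no flip
Dir W: opp run (2,2), next='.' -> no flip
Dir E: first cell '.' (not opp) -> no flip
Dir SW: first cell '.' (not opp) -> no flip
Dir S: opp run (3,3) capped by W -> flip
Dir SE: opp run (3,4) (4,5), next='.' -> no flip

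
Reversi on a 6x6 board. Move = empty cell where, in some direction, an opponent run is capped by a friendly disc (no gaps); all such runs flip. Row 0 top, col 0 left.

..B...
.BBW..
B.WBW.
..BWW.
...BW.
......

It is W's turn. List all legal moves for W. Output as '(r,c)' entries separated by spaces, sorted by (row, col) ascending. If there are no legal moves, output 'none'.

(0,0): flips 1 -> legal
(0,1): flips 2 -> legal
(0,3): no bracket -> illegal
(1,0): flips 2 -> legal
(1,4): no bracket -> illegal
(2,1): no bracket -> illegal
(3,0): no bracket -> illegal
(3,1): flips 1 -> legal
(4,1): no bracket -> illegal
(4,2): flips 2 -> legal
(5,2): flips 1 -> legal
(5,3): flips 1 -> legal
(5,4): no bracket -> illegal

Answer: (0,0) (0,1) (1,0) (3,1) (4,2) (5,2) (5,3)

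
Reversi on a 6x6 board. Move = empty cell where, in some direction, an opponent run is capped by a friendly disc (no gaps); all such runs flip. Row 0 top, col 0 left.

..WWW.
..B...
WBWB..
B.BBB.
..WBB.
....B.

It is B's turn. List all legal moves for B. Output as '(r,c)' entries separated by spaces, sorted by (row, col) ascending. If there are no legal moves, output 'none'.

Answer: (1,0) (1,1) (4,1) (5,1) (5,2)

Derivation:
(0,1): no bracket -> illegal
(0,5): no bracket -> illegal
(1,0): flips 1 -> legal
(1,1): flips 1 -> legal
(1,3): no bracket -> illegal
(1,4): no bracket -> illegal
(1,5): no bracket -> illegal
(3,1): no bracket -> illegal
(4,1): flips 1 -> legal
(5,1): flips 1 -> legal
(5,2): flips 1 -> legal
(5,3): no bracket -> illegal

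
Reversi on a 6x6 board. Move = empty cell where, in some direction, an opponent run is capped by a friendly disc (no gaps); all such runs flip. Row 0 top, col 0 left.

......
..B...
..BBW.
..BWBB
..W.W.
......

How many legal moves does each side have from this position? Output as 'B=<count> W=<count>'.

-- B to move --
(1,3): flips 1 -> legal
(1,4): flips 1 -> legal
(1,5): no bracket -> illegal
(2,5): flips 1 -> legal
(3,1): no bracket -> illegal
(4,1): no bracket -> illegal
(4,3): flips 1 -> legal
(4,5): no bracket -> illegal
(5,1): no bracket -> illegal
(5,2): flips 1 -> legal
(5,3): flips 1 -> legal
(5,4): flips 1 -> legal
(5,5): flips 2 -> legal
B mobility = 8
-- W to move --
(0,1): no bracket -> illegal
(0,2): flips 3 -> legal
(0,3): no bracket -> illegal
(1,1): flips 1 -> legal
(1,3): flips 1 -> legal
(1,4): no bracket -> illegal
(2,1): flips 2 -> legal
(2,5): no bracket -> illegal
(3,1): flips 1 -> legal
(4,1): no bracket -> illegal
(4,3): no bracket -> illegal
(4,5): no bracket -> illegal
W mobility = 5

Answer: B=8 W=5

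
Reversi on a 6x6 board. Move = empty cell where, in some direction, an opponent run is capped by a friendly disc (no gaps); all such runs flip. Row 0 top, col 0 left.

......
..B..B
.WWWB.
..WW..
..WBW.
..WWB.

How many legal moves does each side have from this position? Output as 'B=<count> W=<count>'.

-- B to move --
(1,0): flips 2 -> legal
(1,1): no bracket -> illegal
(1,3): flips 2 -> legal
(1,4): no bracket -> illegal
(2,0): flips 3 -> legal
(3,0): flips 1 -> legal
(3,1): no bracket -> illegal
(3,4): flips 2 -> legal
(3,5): no bracket -> illegal
(4,1): flips 1 -> legal
(4,5): flips 1 -> legal
(5,1): flips 4 -> legal
(5,5): no bracket -> illegal
B mobility = 8
-- W to move --
(0,1): flips 1 -> legal
(0,2): flips 1 -> legal
(0,3): flips 1 -> legal
(0,4): no bracket -> illegal
(0,5): no bracket -> illegal
(1,1): no bracket -> illegal
(1,3): no bracket -> illegal
(1,4): no bracket -> illegal
(2,5): flips 1 -> legal
(3,4): flips 1 -> legal
(3,5): no bracket -> illegal
(4,5): no bracket -> illegal
(5,5): flips 1 -> legal
W mobility = 6

Answer: B=8 W=6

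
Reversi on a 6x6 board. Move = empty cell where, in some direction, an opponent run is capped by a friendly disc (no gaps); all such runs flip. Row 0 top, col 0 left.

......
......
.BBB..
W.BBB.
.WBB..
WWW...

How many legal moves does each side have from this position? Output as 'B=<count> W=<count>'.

Answer: B=1 W=5

Derivation:
-- B to move --
(2,0): no bracket -> illegal
(3,1): no bracket -> illegal
(4,0): flips 1 -> legal
(5,3): no bracket -> illegal
B mobility = 1
-- W to move --
(1,0): no bracket -> illegal
(1,1): no bracket -> illegal
(1,2): flips 4 -> legal
(1,3): no bracket -> illegal
(1,4): flips 2 -> legal
(2,0): no bracket -> illegal
(2,4): flips 2 -> legal
(2,5): flips 2 -> legal
(3,1): no bracket -> illegal
(3,5): no bracket -> illegal
(4,4): flips 2 -> legal
(4,5): no bracket -> illegal
(5,3): no bracket -> illegal
(5,4): no bracket -> illegal
W mobility = 5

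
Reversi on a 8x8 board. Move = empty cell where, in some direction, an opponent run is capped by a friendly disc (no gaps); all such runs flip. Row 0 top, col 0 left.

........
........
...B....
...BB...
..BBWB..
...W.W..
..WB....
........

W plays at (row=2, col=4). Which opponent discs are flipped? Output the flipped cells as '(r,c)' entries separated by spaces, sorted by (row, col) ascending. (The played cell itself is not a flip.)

Answer: (3,4)

Derivation:
Dir NW: first cell '.' (not opp) -> no flip
Dir N: first cell '.' (not opp) -> no flip
Dir NE: first cell '.' (not opp) -> no flip
Dir W: opp run (2,3), next='.' -> no flip
Dir E: first cell '.' (not opp) -> no flip
Dir SW: opp run (3,3) (4,2), next='.' -> no flip
Dir S: opp run (3,4) capped by W -> flip
Dir SE: first cell '.' (not opp) -> no flip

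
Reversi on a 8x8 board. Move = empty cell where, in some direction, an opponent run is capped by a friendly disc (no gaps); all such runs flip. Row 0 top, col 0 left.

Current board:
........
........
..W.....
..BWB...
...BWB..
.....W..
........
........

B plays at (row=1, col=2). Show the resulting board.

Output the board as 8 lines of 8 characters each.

Place B at (1,2); scan 8 dirs for brackets.
Dir NW: first cell '.' (not opp) -> no flip
Dir N: first cell '.' (not opp) -> no flip
Dir NE: first cell '.' (not opp) -> no flip
Dir W: first cell '.' (not opp) -> no flip
Dir E: first cell '.' (not opp) -> no flip
Dir SW: first cell '.' (not opp) -> no flip
Dir S: opp run (2,2) capped by B -> flip
Dir SE: first cell '.' (not opp) -> no flip
All flips: (2,2)

Answer: ........
..B.....
..B.....
..BWB...
...BWB..
.....W..
........
........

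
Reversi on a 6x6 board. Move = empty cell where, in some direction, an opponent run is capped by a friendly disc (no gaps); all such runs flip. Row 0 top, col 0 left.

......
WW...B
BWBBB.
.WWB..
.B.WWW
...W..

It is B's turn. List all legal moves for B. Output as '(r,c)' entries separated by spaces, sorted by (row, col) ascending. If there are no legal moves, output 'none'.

Answer: (0,0) (0,1) (0,2) (3,0) (4,0) (4,2) (5,5)

Derivation:
(0,0): flips 2 -> legal
(0,1): flips 3 -> legal
(0,2): flips 1 -> legal
(1,2): no bracket -> illegal
(3,0): flips 2 -> legal
(3,4): no bracket -> illegal
(3,5): no bracket -> illegal
(4,0): flips 1 -> legal
(4,2): flips 2 -> legal
(5,2): no bracket -> illegal
(5,4): no bracket -> illegal
(5,5): flips 1 -> legal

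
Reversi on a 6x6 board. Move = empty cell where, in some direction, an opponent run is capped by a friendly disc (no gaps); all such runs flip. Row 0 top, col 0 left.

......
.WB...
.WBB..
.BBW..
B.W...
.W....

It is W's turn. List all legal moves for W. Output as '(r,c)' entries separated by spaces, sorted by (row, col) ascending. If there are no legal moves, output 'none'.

(0,1): no bracket -> illegal
(0,2): flips 3 -> legal
(0,3): flips 1 -> legal
(1,3): flips 2 -> legal
(1,4): no bracket -> illegal
(2,0): flips 1 -> legal
(2,4): flips 2 -> legal
(3,0): flips 2 -> legal
(3,4): no bracket -> illegal
(4,1): flips 1 -> legal
(4,3): flips 1 -> legal
(5,0): no bracket -> illegal

Answer: (0,2) (0,3) (1,3) (2,0) (2,4) (3,0) (4,1) (4,3)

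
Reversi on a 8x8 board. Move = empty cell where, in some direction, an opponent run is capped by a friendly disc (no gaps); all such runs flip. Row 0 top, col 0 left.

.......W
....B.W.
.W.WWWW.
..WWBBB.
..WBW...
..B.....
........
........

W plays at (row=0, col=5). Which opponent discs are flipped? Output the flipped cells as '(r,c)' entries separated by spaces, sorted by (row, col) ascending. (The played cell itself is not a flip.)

Dir NW: edge -> no flip
Dir N: edge -> no flip
Dir NE: edge -> no flip
Dir W: first cell '.' (not opp) -> no flip
Dir E: first cell '.' (not opp) -> no flip
Dir SW: opp run (1,4) capped by W -> flip
Dir S: first cell '.' (not opp) -> no flip
Dir SE: first cell 'W' (not opp) -> no flip

Answer: (1,4)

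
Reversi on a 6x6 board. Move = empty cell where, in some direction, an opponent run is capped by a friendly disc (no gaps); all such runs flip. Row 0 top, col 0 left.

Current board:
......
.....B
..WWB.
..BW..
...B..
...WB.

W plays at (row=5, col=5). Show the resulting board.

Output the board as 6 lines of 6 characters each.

Answer: ......
.....B
..WWB.
..BW..
...B..
...WWW

Derivation:
Place W at (5,5); scan 8 dirs for brackets.
Dir NW: first cell '.' (not opp) -> no flip
Dir N: first cell '.' (not opp) -> no flip
Dir NE: edge -> no flip
Dir W: opp run (5,4) capped by W -> flip
Dir E: edge -> no flip
Dir SW: edge -> no flip
Dir S: edge -> no flip
Dir SE: edge -> no flip
All flips: (5,4)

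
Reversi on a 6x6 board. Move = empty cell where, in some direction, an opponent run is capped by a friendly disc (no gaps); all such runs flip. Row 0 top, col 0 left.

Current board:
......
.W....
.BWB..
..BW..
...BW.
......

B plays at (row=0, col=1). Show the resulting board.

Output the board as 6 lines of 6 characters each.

Answer: .B....
.B....
.BWB..
..BW..
...BW.
......

Derivation:
Place B at (0,1); scan 8 dirs for brackets.
Dir NW: edge -> no flip
Dir N: edge -> no flip
Dir NE: edge -> no flip
Dir W: first cell '.' (not opp) -> no flip
Dir E: first cell '.' (not opp) -> no flip
Dir SW: first cell '.' (not opp) -> no flip
Dir S: opp run (1,1) capped by B -> flip
Dir SE: first cell '.' (not opp) -> no flip
All flips: (1,1)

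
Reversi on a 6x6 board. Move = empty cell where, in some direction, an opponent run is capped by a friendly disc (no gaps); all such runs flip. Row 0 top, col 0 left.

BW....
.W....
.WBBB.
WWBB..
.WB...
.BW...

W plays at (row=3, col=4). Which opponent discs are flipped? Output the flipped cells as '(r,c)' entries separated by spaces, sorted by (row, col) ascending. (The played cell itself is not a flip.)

Answer: (3,2) (3,3)

Derivation:
Dir NW: opp run (2,3), next='.' -> no flip
Dir N: opp run (2,4), next='.' -> no flip
Dir NE: first cell '.' (not opp) -> no flip
Dir W: opp run (3,3) (3,2) capped by W -> flip
Dir E: first cell '.' (not opp) -> no flip
Dir SW: first cell '.' (not opp) -> no flip
Dir S: first cell '.' (not opp) -> no flip
Dir SE: first cell '.' (not opp) -> no flip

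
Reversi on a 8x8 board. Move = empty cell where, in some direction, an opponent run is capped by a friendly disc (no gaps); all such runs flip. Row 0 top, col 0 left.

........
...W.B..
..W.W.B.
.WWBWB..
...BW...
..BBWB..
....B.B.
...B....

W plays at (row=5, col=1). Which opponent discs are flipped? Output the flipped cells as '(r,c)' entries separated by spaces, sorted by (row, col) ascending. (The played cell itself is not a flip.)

Dir NW: first cell '.' (not opp) -> no flip
Dir N: first cell '.' (not opp) -> no flip
Dir NE: first cell '.' (not opp) -> no flip
Dir W: first cell '.' (not opp) -> no flip
Dir E: opp run (5,2) (5,3) capped by W -> flip
Dir SW: first cell '.' (not opp) -> no flip
Dir S: first cell '.' (not opp) -> no flip
Dir SE: first cell '.' (not opp) -> no flip

Answer: (5,2) (5,3)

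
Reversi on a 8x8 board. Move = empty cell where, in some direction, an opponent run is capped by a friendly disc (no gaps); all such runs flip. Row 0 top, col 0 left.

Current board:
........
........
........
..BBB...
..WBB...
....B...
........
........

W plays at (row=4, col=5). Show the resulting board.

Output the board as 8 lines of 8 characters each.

Answer: ........
........
........
..BBB...
..WWWW..
....B...
........
........

Derivation:
Place W at (4,5); scan 8 dirs for brackets.
Dir NW: opp run (3,4), next='.' -> no flip
Dir N: first cell '.' (not opp) -> no flip
Dir NE: first cell '.' (not opp) -> no flip
Dir W: opp run (4,4) (4,3) capped by W -> flip
Dir E: first cell '.' (not opp) -> no flip
Dir SW: opp run (5,4), next='.' -> no flip
Dir S: first cell '.' (not opp) -> no flip
Dir SE: first cell '.' (not opp) -> no flip
All flips: (4,3) (4,4)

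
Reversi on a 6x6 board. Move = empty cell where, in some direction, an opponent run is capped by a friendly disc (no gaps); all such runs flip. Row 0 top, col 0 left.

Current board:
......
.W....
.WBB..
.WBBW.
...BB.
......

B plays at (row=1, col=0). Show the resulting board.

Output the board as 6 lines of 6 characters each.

Answer: ......
BW....
.BBB..
.WBBW.
...BB.
......

Derivation:
Place B at (1,0); scan 8 dirs for brackets.
Dir NW: edge -> no flip
Dir N: first cell '.' (not opp) -> no flip
Dir NE: first cell '.' (not opp) -> no flip
Dir W: edge -> no flip
Dir E: opp run (1,1), next='.' -> no flip
Dir SW: edge -> no flip
Dir S: first cell '.' (not opp) -> no flip
Dir SE: opp run (2,1) capped by B -> flip
All flips: (2,1)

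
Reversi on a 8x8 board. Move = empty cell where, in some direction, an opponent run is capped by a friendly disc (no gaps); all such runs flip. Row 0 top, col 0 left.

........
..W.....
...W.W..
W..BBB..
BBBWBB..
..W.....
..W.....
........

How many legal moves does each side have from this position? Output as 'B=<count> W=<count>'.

Answer: B=9 W=5

Derivation:
-- B to move --
(0,1): flips 2 -> legal
(0,2): no bracket -> illegal
(0,3): no bracket -> illegal
(1,1): no bracket -> illegal
(1,3): flips 1 -> legal
(1,4): no bracket -> illegal
(1,5): flips 1 -> legal
(1,6): flips 1 -> legal
(2,0): flips 1 -> legal
(2,1): no bracket -> illegal
(2,2): no bracket -> illegal
(2,4): no bracket -> illegal
(2,6): no bracket -> illegal
(3,1): no bracket -> illegal
(3,2): no bracket -> illegal
(3,6): no bracket -> illegal
(5,1): no bracket -> illegal
(5,3): flips 1 -> legal
(5,4): no bracket -> illegal
(6,1): flips 2 -> legal
(6,3): flips 1 -> legal
(7,1): no bracket -> illegal
(7,2): flips 2 -> legal
(7,3): no bracket -> illegal
B mobility = 9
-- W to move --
(2,2): no bracket -> illegal
(2,4): no bracket -> illegal
(2,6): no bracket -> illegal
(3,1): no bracket -> illegal
(3,2): flips 1 -> legal
(3,6): no bracket -> illegal
(4,6): flips 2 -> legal
(5,0): flips 1 -> legal
(5,1): no bracket -> illegal
(5,3): no bracket -> illegal
(5,4): no bracket -> illegal
(5,5): flips 2 -> legal
(5,6): flips 2 -> legal
W mobility = 5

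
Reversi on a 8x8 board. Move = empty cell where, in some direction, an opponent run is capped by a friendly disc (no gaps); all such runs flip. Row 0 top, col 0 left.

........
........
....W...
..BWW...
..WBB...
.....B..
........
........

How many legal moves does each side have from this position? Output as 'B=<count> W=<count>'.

-- B to move --
(1,3): no bracket -> illegal
(1,4): flips 2 -> legal
(1,5): no bracket -> illegal
(2,2): flips 1 -> legal
(2,3): flips 1 -> legal
(2,5): flips 1 -> legal
(3,1): no bracket -> illegal
(3,5): flips 2 -> legal
(4,1): flips 1 -> legal
(4,5): no bracket -> illegal
(5,1): no bracket -> illegal
(5,2): flips 1 -> legal
(5,3): no bracket -> illegal
B mobility = 7
-- W to move --
(2,1): no bracket -> illegal
(2,2): flips 1 -> legal
(2,3): no bracket -> illegal
(3,1): flips 1 -> legal
(3,5): no bracket -> illegal
(4,1): no bracket -> illegal
(4,5): flips 2 -> legal
(4,6): no bracket -> illegal
(5,2): flips 1 -> legal
(5,3): flips 1 -> legal
(5,4): flips 1 -> legal
(5,6): no bracket -> illegal
(6,4): no bracket -> illegal
(6,5): no bracket -> illegal
(6,6): flips 2 -> legal
W mobility = 7

Answer: B=7 W=7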